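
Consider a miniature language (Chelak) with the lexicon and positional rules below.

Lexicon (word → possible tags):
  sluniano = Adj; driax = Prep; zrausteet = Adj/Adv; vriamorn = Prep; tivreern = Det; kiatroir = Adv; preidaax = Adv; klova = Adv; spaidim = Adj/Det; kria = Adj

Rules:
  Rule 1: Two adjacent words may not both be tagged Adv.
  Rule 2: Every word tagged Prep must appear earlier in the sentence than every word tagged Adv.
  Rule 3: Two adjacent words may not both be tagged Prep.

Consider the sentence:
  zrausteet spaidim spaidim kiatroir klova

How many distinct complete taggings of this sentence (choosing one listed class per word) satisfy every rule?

Candidates per position — 1:zrausteet {Adj,Adv}; 2:spaidim {Adj,Det}; 3:spaidim {Adj,Det}; 4:kiatroir {Adv}; 5:klova {Adv}.
There are 8 candidate sequences in total.
Rule 1 cannot be satisfied by any choice of tags from the lexicon.
So there is no consistent tagging.
Count = 0.

0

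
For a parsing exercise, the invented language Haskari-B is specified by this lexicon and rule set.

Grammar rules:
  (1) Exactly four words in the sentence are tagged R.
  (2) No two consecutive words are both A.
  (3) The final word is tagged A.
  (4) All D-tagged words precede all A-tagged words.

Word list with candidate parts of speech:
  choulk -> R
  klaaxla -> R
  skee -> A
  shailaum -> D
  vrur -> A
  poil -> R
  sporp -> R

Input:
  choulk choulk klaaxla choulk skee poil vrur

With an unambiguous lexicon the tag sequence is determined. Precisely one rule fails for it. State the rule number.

Fixed tagging: R R R R A R A.
Rule check: R1 fails, R2 ok, R3 ok, R4 ok.
Only rule 1 fails.

1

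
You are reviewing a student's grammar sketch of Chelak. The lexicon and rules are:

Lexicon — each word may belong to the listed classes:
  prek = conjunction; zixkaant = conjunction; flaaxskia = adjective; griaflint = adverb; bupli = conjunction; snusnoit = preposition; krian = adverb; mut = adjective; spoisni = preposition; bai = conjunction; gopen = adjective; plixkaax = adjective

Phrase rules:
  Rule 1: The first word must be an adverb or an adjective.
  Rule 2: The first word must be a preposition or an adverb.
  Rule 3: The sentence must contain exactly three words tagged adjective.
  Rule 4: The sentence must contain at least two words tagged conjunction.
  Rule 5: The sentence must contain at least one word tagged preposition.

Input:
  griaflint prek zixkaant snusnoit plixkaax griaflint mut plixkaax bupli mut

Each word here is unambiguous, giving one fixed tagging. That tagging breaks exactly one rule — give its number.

Fixed tagging: adverb conjunction conjunction preposition adjective adverb adjective adjective conjunction adjective.
Rule check: R1 ✓, R2 ✓, R3 ✗, R4 ✓, R5 ✓.
Only rule 3 fails.

3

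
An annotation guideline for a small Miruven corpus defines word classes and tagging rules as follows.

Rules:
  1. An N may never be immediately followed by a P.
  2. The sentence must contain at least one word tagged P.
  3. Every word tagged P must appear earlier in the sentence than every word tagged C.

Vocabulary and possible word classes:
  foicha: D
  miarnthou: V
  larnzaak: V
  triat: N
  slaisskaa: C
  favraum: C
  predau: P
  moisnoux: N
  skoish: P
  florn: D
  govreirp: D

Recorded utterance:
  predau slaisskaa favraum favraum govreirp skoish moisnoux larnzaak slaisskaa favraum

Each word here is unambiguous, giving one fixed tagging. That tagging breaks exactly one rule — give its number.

Fixed tagging: P C C C D P N V C C.
Rule check: R1 holds, R2 holds, R3 violated.
Only rule 3 fails.

3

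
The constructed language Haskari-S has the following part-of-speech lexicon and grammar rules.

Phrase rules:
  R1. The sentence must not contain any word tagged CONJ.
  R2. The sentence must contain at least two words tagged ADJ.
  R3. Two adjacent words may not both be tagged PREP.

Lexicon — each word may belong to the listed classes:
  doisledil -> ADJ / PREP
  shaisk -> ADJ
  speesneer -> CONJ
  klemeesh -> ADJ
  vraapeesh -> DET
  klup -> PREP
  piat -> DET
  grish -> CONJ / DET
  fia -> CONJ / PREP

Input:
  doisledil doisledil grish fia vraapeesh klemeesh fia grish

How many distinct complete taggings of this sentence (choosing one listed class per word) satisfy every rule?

3

Candidates per position — 1:doisledil {ADJ,PREP}; 2:doisledil {ADJ,PREP}; 3:grish {CONJ,DET}; 4:fia {CONJ,PREP}; 5:vraapeesh {DET}; 6:klemeesh {ADJ}; 7:fia {CONJ,PREP}; 8:grish {CONJ,DET}.
There are 64 candidate sequences in total.
The sequences that satisfy every rule: ADJ ADJ DET PREP DET ADJ PREP DET; ADJ PREP DET PREP DET ADJ PREP DET; PREP ADJ DET PREP DET ADJ PREP DET.
Count = 3.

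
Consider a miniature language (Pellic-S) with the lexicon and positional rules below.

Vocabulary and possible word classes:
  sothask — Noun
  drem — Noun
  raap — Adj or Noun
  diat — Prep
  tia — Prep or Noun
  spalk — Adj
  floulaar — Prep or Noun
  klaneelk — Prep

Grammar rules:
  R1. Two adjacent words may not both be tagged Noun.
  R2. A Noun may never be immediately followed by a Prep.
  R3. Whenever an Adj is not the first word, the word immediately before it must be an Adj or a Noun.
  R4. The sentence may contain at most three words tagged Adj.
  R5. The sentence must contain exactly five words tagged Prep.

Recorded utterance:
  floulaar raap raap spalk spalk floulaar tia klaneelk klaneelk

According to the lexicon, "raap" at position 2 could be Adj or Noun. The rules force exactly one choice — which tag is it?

Candidates per position — 1:floulaar {Prep,Noun}; 2:raap {Adj,Noun}; 3:raap {Adj,Noun}; 4:spalk {Adj}; 5:spalk {Adj}; 6:floulaar {Prep,Noun}; 7:tia {Prep,Noun}; 8:klaneelk {Prep}; 9:klaneelk {Prep}.
At position 1, choosing Noun makes rule 5 impossible to satisfy; hence Prep.
At position 2, choosing Adj makes rule 3 impossible to satisfy; hence Noun.
At position 3, choosing Noun makes rule 1 impossible to satisfy; hence Adj.
At position 6, choosing Noun makes rule 2 impossible to satisfy; hence Prep.
At position 7, choosing Noun makes rule 2 impossible to satisfy; hence Prep.
The unique satisfying tagging is: Prep Noun Adj Adj Adj Prep Prep Prep Prep.
Rule-by-rule: rule 1 ok; rule 2 ok; rule 3 ok; rule 4 ok; rule 5 ok.

Noun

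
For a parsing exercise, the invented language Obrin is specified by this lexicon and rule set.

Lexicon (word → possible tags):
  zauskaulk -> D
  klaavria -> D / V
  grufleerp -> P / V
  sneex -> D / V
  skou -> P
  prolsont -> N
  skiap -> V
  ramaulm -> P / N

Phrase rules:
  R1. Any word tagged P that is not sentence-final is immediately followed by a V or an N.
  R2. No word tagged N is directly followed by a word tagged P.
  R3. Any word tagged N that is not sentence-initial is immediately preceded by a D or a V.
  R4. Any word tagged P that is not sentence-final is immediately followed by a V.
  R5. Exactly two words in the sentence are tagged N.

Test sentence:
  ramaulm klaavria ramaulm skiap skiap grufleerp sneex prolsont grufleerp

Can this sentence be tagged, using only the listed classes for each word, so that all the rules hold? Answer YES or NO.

Candidates per position — 1:ramaulm {P,N}; 2:klaavria {D,V}; 3:ramaulm {P,N}; 4:skiap {V}; 5:skiap {V}; 6:grufleerp {P,V}; 7:sneex {D,V}; 8:prolsont {N}; 9:grufleerp {P,V}.
One satisfying assignment: P V N V V V V N V.
Verifying each rule — rule 1 holds; rule 2 holds; rule 3 holds; rule 4 holds; rule 5 holds.

YES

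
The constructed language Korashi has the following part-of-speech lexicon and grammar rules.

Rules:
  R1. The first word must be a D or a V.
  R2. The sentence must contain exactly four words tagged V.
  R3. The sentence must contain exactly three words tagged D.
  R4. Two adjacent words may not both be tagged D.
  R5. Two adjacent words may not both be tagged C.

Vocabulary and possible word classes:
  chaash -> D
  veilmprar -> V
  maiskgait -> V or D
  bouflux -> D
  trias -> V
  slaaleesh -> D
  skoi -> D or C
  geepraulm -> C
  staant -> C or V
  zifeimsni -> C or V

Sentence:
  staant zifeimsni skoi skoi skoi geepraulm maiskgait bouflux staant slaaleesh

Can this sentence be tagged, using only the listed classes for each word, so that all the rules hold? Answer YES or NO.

Candidates per position — 1:staant {C,V}; 2:zifeimsni {C,V}; 3:skoi {D,C}; 4:skoi {D,C}; 5:skoi {D,C}; 6:geepraulm {C}; 7:maiskgait {V,D}; 8:bouflux {D}; 9:staant {C,V}; 10:slaaleesh {D}.
Every candidate sequence violates at least one rule; no consistent tagging exists.

NO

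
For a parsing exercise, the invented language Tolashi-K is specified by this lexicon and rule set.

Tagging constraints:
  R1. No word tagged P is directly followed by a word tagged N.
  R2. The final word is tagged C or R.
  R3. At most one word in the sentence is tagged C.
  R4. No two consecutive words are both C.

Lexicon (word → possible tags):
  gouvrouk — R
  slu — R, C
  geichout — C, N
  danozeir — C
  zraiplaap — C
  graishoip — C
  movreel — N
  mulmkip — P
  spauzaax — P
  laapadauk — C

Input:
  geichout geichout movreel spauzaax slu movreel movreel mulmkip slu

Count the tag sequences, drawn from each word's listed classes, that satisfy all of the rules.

Candidates per position — 1:geichout {C,N}; 2:geichout {C,N}; 3:movreel {N}; 4:spauzaax {P}; 5:slu {R,C}; 6:movreel {N}; 7:movreel {N}; 8:mulmkip {P}; 9:slu {R,C}.
There are 16 candidate sequences in total.
The sequences that satisfy every rule: C N N P R N N P R; N C N P R N N P R; N N N P R N N P R; N N N P R N N P C; N N N P C N N P R.
Count = 5.

5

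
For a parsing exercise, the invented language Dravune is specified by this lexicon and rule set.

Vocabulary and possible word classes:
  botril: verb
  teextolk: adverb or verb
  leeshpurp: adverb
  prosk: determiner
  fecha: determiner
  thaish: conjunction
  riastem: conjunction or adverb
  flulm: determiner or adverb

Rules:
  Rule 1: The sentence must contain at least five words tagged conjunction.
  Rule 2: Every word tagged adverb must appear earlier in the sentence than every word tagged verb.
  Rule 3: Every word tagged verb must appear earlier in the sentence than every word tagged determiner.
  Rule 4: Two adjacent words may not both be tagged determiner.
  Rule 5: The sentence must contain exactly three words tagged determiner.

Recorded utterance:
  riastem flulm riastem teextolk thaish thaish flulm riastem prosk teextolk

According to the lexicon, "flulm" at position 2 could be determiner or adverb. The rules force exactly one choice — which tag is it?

determiner

Candidates per position — 1:riastem {conjunction,adverb}; 2:flulm {determiner,adverb}; 3:riastem {conjunction,adverb}; 4:teextolk {adverb,verb}; 5:thaish {conjunction}; 6:thaish {conjunction}; 7:flulm {determiner,adverb}; 8:riastem {conjunction,adverb}; 9:prosk {determiner}; 10:teextolk {adverb,verb}.
Position 1: tagging it adverb would leave rule 1 unsatisfiable, so it must be conjunction.
Position 2: tagging it adverb would leave rule 5 unsatisfiable, so it must be determiner.
Position 3: tagging it adverb would leave rule 1 unsatisfiable, so it must be conjunction.
Position 4: tagging it verb would leave rule 3 unsatisfiable, so it must be adverb.
Position 7: tagging it adverb would leave rule 5 unsatisfiable, so it must be determiner.
Position 8: tagging it adverb would leave rule 1 unsatisfiable, so it must be conjunction.
Position 10: tagging it verb would leave rule 3 unsatisfiable, so it must be adverb.
So the tagging must be: conjunction determiner conjunction adverb conjunction conjunction determiner conjunction determiner adverb.
Rule-by-rule: rule 1 holds; rule 2 holds; rule 3 holds; rule 4 holds; rule 5 holds.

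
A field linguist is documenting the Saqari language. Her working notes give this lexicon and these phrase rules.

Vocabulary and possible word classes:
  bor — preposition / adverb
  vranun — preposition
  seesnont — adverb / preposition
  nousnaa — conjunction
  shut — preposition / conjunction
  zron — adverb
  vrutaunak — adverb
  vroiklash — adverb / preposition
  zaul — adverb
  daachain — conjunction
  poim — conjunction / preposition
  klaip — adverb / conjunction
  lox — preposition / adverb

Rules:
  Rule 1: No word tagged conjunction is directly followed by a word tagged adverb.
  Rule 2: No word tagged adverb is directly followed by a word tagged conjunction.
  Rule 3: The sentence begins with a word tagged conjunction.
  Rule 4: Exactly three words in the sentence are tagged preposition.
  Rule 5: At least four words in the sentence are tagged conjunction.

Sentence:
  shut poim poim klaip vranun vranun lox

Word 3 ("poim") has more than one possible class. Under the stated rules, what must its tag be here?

conjunction

Candidates per position — 1:shut {preposition,conjunction}; 2:poim {conjunction,preposition}; 3:poim {conjunction,preposition}; 4:klaip {adverb,conjunction}; 5:vranun {preposition}; 6:vranun {preposition}; 7:lox {preposition,adverb}.
Position 1: preposition is ruled out by rule 3; that leaves conjunction.
Position 2: preposition is ruled out by rule 5; that leaves conjunction.
Position 3: preposition is ruled out by rule 5; that leaves conjunction.
Position 4: adverb is ruled out by rule 1; that leaves conjunction.
Position 7: adverb is ruled out by rule 4; that leaves preposition.
The unique satisfying tagging is: conjunction conjunction conjunction conjunction preposition preposition preposition.
Verifying each rule — rule 1 holds; rule 2 holds; rule 3 holds; rule 4 holds; rule 5 holds.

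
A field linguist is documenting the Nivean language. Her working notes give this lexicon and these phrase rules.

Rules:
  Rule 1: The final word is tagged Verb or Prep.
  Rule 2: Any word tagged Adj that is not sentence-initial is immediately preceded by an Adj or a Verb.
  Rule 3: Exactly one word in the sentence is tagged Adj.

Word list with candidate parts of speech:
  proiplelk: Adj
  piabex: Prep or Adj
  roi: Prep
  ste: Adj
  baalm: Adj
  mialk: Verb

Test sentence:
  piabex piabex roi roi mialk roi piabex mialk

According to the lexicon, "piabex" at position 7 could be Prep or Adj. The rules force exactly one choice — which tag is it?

Prep

Candidates per position — 1:piabex {Prep,Adj}; 2:piabex {Prep,Adj}; 3:roi {Prep}; 4:roi {Prep}; 5:mialk {Verb}; 6:roi {Prep}; 7:piabex {Prep,Adj}; 8:mialk {Verb}.
At position 7, choosing Adj makes rule 2 impossible to satisfy; hence Prep.
The remaining ambiguous positions (1, 2) are resolved jointly — only one combination satisfies every rule.
So the tagging must be: Adj Prep Prep Prep Verb Prep Prep Verb.
Check: rule 1 ok; rule 2 ok; rule 3 ok.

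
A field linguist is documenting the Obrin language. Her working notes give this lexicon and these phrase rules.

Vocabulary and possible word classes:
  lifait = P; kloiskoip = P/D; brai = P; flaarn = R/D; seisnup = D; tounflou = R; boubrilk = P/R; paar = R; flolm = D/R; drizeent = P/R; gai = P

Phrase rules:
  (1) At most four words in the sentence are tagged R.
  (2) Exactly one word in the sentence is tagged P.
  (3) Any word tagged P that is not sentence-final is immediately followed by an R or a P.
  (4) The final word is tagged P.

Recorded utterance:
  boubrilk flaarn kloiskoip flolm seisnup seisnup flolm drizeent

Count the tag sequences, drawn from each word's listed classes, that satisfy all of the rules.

Candidates per position — 1:boubrilk {P,R}; 2:flaarn {R,D}; 3:kloiskoip {P,D}; 4:flolm {D,R}; 5:seisnup {D}; 6:seisnup {D}; 7:flolm {D,R}; 8:drizeent {P,R}.
There are 64 candidate sequences in total.
Checking each against the rules leaves 8 sequences.
Count = 8.

8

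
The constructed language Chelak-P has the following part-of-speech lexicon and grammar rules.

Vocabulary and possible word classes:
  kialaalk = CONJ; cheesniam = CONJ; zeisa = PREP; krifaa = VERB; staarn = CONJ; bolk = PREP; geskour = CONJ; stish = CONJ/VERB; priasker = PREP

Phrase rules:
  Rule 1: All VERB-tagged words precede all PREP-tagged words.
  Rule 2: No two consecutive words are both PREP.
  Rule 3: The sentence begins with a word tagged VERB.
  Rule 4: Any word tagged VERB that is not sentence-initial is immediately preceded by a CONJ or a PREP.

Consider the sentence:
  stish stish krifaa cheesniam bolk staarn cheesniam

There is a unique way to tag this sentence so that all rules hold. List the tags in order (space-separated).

VERB CONJ VERB CONJ PREP CONJ CONJ

Candidates per position — 1:stish {CONJ,VERB}; 2:stish {CONJ,VERB}; 3:krifaa {VERB}; 4:cheesniam {CONJ}; 5:bolk {PREP}; 6:staarn {CONJ}; 7:cheesniam {CONJ}.
Position 1: CONJ is ruled out by rule 3; that leaves VERB.
Position 2: VERB is ruled out by rule 4; that leaves CONJ.
That leaves exactly one tagging: VERB CONJ VERB CONJ PREP CONJ CONJ.
Checking: rule 1 ✓; rule 2 ✓; rule 3 ✓; rule 4 ✓.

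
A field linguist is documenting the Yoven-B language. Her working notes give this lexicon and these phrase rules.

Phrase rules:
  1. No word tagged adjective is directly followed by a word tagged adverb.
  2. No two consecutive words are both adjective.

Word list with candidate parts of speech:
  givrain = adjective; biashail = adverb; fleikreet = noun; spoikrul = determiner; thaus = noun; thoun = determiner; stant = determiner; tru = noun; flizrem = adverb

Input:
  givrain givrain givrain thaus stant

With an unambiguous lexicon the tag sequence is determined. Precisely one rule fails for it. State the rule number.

2

Fixed tagging: adjective adjective adjective noun determiner.
Rule check: R1 ok, R2 fails.
Only rule 2 fails.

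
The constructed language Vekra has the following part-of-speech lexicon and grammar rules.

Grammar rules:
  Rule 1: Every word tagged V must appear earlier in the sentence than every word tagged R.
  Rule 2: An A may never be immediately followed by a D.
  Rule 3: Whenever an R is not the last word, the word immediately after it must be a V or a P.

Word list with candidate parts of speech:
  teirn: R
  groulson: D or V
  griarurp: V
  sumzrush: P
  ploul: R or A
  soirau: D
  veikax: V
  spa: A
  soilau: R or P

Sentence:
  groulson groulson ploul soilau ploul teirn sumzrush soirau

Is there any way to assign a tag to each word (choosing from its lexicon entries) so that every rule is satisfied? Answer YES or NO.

YES

Candidates per position — 1:groulson {D,V}; 2:groulson {D,V}; 3:ploul {R,A}; 4:soilau {R,P}; 5:ploul {R,A}; 6:teirn {R}; 7:sumzrush {P}; 8:soirau {D}.
One satisfying assignment: V V R P A R P D.
Verifying each rule — rule 1 ✓; rule 2 ✓; rule 3 ✓.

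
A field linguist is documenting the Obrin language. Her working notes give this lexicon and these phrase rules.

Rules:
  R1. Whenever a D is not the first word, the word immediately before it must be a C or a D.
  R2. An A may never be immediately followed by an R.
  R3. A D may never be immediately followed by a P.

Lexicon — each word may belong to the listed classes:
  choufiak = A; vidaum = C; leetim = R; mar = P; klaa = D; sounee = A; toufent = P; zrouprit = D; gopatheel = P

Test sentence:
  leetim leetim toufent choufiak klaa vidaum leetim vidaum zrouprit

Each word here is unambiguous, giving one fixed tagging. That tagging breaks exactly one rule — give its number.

1

Fixed tagging: R R P A D C R C D.
Checking each rule: R1 fail, R2 pass, R3 pass.
Only rule 1 fails.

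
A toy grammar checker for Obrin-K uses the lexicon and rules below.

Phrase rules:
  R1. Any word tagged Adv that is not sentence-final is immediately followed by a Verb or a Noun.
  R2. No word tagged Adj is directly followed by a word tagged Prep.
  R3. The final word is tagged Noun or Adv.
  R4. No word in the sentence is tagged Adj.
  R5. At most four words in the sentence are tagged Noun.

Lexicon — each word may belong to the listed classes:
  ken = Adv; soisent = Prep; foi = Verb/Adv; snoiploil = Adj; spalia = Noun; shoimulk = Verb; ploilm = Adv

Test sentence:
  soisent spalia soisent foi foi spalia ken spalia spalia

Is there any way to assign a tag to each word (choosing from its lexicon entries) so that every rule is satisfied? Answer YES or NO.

YES

Candidates per position — 1:soisent {Prep}; 2:spalia {Noun}; 3:soisent {Prep}; 4:foi {Verb,Adv}; 5:foi {Verb,Adv}; 6:spalia {Noun}; 7:ken {Adv}; 8:spalia {Noun}; 9:spalia {Noun}.
One satisfying assignment: Prep Noun Prep Verb Adv Noun Adv Noun Noun.
Check: rule 1 ok; rule 2 ok; rule 3 ok; rule 4 ok; rule 5 ok.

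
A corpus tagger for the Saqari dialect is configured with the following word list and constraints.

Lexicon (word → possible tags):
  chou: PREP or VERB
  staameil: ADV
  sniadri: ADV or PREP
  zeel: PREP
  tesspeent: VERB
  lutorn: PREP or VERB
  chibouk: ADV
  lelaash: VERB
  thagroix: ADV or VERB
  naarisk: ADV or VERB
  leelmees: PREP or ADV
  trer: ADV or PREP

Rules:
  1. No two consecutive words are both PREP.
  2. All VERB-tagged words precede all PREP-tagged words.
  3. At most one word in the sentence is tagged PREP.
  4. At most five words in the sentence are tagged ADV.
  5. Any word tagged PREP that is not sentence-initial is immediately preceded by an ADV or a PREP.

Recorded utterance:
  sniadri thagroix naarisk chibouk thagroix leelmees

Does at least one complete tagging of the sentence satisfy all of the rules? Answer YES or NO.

YES

Candidates per position — 1:sniadri {ADV,PREP}; 2:thagroix {ADV,VERB}; 3:naarisk {ADV,VERB}; 4:chibouk {ADV}; 5:thagroix {ADV,VERB}; 6:leelmees {PREP,ADV}.
One satisfying assignment: ADV VERB VERB ADV VERB ADV.
Check: rule 1 ✓; rule 2 ✓; rule 3 ✓; rule 4 ✓; rule 5 ✓.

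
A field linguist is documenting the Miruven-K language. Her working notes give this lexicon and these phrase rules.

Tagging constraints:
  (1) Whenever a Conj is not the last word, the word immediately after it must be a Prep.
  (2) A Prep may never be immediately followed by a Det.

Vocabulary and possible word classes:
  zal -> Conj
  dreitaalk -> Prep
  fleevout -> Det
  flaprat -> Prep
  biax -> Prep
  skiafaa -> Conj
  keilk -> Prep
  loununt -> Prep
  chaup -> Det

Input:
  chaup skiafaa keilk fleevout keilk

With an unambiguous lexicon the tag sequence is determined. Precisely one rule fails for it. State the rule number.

Fixed tagging: Det Conj Prep Det Prep.
Checking each rule: R1 pass, R2 fail.
Only rule 2 fails.

2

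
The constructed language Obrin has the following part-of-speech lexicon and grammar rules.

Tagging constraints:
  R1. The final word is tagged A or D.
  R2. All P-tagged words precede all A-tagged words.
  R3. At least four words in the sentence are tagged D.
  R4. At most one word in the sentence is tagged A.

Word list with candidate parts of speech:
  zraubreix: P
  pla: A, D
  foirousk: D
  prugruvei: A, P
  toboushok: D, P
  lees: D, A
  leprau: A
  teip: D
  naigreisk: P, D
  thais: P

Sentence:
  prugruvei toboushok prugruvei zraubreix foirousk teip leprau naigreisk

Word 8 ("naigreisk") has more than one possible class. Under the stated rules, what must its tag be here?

D

Candidates per position — 1:prugruvei {A,P}; 2:toboushok {D,P}; 3:prugruvei {A,P}; 4:zraubreix {P}; 5:foirousk {D}; 6:teip {D}; 7:leprau {A}; 8:naigreisk {P,D}.
If word 1 were A, no tagging could satisfy rule 2; so word 1 is P.
If word 2 were P, no tagging could satisfy rule 3; so word 2 is D.
If word 3 were A, no tagging could satisfy rule 2; so word 3 is P.
If word 8 were P, no tagging could satisfy rule 1; so word 8 is D.
So the tagging must be: P D P P D D A D.
Verifying each rule — rule 1 holds; rule 2 holds; rule 3 holds; rule 4 holds.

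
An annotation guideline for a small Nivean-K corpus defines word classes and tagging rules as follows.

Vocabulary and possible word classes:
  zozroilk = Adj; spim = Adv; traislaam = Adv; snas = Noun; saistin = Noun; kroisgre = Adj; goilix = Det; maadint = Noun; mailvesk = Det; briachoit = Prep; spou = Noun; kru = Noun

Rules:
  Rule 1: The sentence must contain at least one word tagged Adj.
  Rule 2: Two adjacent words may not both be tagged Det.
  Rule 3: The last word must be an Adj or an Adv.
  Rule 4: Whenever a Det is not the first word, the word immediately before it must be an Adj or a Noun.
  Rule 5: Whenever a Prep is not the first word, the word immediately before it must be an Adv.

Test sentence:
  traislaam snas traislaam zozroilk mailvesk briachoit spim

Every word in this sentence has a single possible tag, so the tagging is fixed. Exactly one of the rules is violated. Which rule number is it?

5

Fixed tagging: Adv Noun Adv Adj Det Prep Adv.
Checking each rule: R1 holds, R2 holds, R3 holds, R4 holds, R5 violated.
Only rule 5 fails.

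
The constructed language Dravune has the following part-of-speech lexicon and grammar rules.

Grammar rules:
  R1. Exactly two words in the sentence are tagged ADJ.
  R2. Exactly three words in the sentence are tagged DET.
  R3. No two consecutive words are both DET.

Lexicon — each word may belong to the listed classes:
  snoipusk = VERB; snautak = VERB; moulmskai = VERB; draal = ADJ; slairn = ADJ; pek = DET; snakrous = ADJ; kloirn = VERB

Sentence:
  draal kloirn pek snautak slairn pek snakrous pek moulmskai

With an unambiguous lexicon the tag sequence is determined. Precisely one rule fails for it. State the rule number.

1

Fixed tagging: ADJ VERB DET VERB ADJ DET ADJ DET VERB.
Applying the rules: R1 violated, R2 holds, R3 holds.
Only rule 1 fails.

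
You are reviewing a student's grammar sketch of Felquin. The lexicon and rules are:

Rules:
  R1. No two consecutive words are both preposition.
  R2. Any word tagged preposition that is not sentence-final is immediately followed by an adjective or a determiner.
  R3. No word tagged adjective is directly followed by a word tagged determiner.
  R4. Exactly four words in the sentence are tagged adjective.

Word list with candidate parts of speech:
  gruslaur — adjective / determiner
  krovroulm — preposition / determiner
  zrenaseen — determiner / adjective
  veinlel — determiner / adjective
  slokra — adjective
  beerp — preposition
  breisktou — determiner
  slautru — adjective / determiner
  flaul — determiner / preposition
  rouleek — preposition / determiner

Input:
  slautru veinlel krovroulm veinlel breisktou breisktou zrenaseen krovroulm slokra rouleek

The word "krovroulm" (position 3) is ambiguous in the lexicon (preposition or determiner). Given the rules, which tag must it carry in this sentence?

Candidates per position — 1:slautru {adjective,determiner}; 2:veinlel {determiner,adjective}; 3:krovroulm {preposition,determiner}; 4:veinlel {determiner,adjective}; 5:breisktou {determiner}; 6:breisktou {determiner}; 7:zrenaseen {determiner,adjective}; 8:krovroulm {preposition,determiner}; 9:slokra {adjective}; 10:rouleek {preposition,determiner}.
Position 4: adjective is ruled out by rule 3; that leaves determiner.
Position 7: determiner is ruled out by rule 4; that leaves adjective.
Position 8: determiner is ruled out by rule 3; that leaves preposition.
Position 10: determiner is ruled out by rule 3; that leaves preposition.
Position 1: determiner is ruled out by rule 4; that leaves adjective.
Position 2: determiner is ruled out by rule 3; that leaves adjective.
Position 3: determiner is ruled out by rule 3; that leaves preposition.
So the tagging must be: adjective adjective preposition determiner determiner determiner adjective preposition adjective preposition.
Rule-by-rule: rule 1 satisfied; rule 2 satisfied; rule 3 satisfied; rule 4 satisfied.

preposition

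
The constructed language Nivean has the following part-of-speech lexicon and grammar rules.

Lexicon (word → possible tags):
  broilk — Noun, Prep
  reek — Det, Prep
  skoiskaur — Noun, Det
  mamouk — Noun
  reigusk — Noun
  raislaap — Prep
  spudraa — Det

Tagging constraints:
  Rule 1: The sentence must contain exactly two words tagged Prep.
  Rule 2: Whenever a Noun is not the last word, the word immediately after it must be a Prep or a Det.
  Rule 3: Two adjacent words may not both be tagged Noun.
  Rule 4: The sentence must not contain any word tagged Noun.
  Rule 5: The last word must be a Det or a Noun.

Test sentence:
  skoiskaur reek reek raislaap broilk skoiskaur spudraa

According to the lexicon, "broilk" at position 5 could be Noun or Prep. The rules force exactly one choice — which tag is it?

Candidates per position — 1:skoiskaur {Noun,Det}; 2:reek {Det,Prep}; 3:reek {Det,Prep}; 4:raislaap {Prep}; 5:broilk {Noun,Prep}; 6:skoiskaur {Noun,Det}; 7:spudraa {Det}.
Word 1 cannot be Noun — rule 4 would then fail for every completion. It is Det.
Word 5 cannot be Noun — rule 4 would then fail for every completion. It is Prep.
Word 6 cannot be Noun — rule 4 would then fail for every completion. It is Det.
Word 2 cannot be Prep — rule 1 would then fail for every completion. It is Det.
Word 3 cannot be Prep — rule 1 would then fail for every completion. It is Det.
The unique satisfying tagging is: Det Det Det Prep Prep Det Det.
Rule-by-rule: rule 1 ok; rule 2 ok; rule 3 ok; rule 4 ok; rule 5 ok.

Prep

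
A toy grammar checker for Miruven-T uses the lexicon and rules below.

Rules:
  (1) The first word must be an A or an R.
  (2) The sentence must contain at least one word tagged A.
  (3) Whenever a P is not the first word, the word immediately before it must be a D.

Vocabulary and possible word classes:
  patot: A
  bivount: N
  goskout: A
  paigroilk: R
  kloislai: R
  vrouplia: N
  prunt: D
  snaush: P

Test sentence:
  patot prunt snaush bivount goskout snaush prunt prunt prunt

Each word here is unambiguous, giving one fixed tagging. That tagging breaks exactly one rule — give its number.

Fixed tagging: A D P N A P D D D.
Checking each rule: R1 pass, R2 pass, R3 fail.
Only rule 3 fails.

3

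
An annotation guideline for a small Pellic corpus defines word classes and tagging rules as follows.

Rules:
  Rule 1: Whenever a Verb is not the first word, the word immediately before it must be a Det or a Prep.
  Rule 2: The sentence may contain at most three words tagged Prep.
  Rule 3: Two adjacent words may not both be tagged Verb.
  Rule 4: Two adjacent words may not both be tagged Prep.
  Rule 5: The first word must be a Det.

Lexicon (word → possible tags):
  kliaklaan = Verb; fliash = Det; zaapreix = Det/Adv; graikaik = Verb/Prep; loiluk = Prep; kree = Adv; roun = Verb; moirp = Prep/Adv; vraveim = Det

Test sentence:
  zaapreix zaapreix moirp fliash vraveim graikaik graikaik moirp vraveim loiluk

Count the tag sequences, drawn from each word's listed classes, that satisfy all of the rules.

10

Candidates per position — 1:zaapreix {Det,Adv}; 2:zaapreix {Det,Adv}; 3:moirp {Prep,Adv}; 4:fliash {Det}; 5:vraveim {Det}; 6:graikaik {Verb,Prep}; 7:graikaik {Verb,Prep}; 8:moirp {Prep,Adv}; 9:vraveim {Det}; 10:loiluk {Prep}.
There are 64 candidate sequences in total.
Checking each against the rules leaves 10 sequences.
Count = 10.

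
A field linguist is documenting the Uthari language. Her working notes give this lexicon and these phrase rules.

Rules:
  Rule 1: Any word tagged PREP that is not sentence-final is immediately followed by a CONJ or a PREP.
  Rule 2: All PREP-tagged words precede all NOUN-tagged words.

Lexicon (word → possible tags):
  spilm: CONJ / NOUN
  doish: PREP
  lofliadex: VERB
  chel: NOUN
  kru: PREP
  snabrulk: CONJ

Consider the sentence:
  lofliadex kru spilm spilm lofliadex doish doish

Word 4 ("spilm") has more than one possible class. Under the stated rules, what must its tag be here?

CONJ

Candidates per position — 1:lofliadex {VERB}; 2:kru {PREP}; 3:spilm {CONJ,NOUN}; 4:spilm {CONJ,NOUN}; 5:lofliadex {VERB}; 6:doish {PREP}; 7:doish {PREP}.
Position 3: NOUN is ruled out by rule 1; that leaves CONJ.
Position 4: NOUN is ruled out by rule 2; that leaves CONJ.
The unique satisfying tagging is: VERB PREP CONJ CONJ VERB PREP PREP.
Check: rule 1 ✓; rule 2 ✓.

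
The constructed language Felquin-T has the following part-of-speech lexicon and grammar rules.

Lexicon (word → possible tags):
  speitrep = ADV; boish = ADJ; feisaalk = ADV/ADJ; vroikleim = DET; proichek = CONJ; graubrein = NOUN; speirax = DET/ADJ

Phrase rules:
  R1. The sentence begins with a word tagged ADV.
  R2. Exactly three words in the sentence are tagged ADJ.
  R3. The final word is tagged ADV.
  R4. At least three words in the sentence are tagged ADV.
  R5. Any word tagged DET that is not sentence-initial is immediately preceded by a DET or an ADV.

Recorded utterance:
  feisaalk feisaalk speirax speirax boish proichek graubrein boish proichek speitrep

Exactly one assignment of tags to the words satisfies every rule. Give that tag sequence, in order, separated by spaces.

Candidates per position — 1:feisaalk {ADV,ADJ}; 2:feisaalk {ADV,ADJ}; 3:speirax {DET,ADJ}; 4:speirax {DET,ADJ}; 5:boish {ADJ}; 6:proichek {CONJ}; 7:graubrein {NOUN}; 8:boish {ADJ}; 9:proichek {CONJ}; 10:speitrep {ADV}.
If word 1 were ADJ, no tagging could satisfy rule 1; so word 1 is ADV.
If word 2 were ADJ, no tagging could satisfy rule 4; so word 2 is ADV.
The remaining ambiguous positions (3, 4) are resolved jointly — only one combination satisfies every rule.
The only consistent sequence is: ADV ADV DET ADJ ADJ CONJ NOUN ADJ CONJ ADV.
Check: rule 1 holds; rule 2 holds; rule 3 holds; rule 4 holds; rule 5 holds.

ADV ADV DET ADJ ADJ CONJ NOUN ADJ CONJ ADV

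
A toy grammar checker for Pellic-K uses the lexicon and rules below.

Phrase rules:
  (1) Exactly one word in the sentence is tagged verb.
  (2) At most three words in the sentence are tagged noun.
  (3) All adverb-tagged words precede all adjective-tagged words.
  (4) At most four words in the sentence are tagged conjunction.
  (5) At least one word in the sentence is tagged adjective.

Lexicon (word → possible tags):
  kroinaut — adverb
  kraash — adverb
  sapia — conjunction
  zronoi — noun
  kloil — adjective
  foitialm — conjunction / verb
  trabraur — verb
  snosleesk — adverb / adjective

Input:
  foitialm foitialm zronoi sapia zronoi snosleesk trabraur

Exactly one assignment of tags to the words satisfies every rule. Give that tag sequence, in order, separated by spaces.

conjunction conjunction noun conjunction noun adjective verb

Candidates per position — 1:foitialm {conjunction,verb}; 2:foitialm {conjunction,verb}; 3:zronoi {noun}; 4:sapia {conjunction}; 5:zronoi {noun}; 6:snosleesk {adverb,adjective}; 7:trabraur {verb}.
Position 1: tagging it verb would leave rule 1 unsatisfiable, so it must be conjunction.
Position 2: tagging it verb would leave rule 1 unsatisfiable, so it must be conjunction.
Position 6: tagging it adverb would leave rule 5 unsatisfiable, so it must be adjective.
So the tagging must be: conjunction conjunction noun conjunction noun adjective verb.
Verifying each rule — rule 1 holds; rule 2 holds; rule 3 holds; rule 4 holds; rule 5 holds.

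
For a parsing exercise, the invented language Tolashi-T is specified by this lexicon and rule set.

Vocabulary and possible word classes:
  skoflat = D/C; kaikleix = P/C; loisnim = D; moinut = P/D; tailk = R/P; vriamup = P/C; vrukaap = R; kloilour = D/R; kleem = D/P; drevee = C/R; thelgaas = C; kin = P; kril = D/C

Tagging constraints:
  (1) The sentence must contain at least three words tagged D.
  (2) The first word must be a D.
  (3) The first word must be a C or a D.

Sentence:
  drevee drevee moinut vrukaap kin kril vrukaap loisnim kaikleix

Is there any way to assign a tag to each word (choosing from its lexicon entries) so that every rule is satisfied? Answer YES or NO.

NO

Candidates per position — 1:drevee {C,R}; 2:drevee {C,R}; 3:moinut {P,D}; 4:vrukaap {R}; 5:kin {P}; 6:kril {D,C}; 7:vrukaap {R}; 8:loisnim {D}; 9:kaikleix {P,C}.
Rule 2 cannot be satisfied by any choice of tags from the lexicon.
So there is no consistent tagging.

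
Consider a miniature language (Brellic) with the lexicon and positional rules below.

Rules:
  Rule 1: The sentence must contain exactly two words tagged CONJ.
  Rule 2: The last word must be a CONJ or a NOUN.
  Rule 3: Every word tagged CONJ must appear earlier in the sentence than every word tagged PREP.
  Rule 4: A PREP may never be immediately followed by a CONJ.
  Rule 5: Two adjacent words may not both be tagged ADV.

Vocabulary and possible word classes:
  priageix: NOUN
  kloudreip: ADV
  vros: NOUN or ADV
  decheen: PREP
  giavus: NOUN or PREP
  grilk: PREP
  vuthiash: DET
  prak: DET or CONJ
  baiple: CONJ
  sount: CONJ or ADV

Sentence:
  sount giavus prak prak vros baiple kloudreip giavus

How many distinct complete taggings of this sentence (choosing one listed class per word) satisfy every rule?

6

Candidates per position — 1:sount {CONJ,ADV}; 2:giavus {NOUN,PREP}; 3:prak {DET,CONJ}; 4:prak {DET,CONJ}; 5:vros {NOUN,ADV}; 6:baiple {CONJ}; 7:kloudreip {ADV}; 8:giavus {NOUN,PREP}.
There are 64 candidate sequences in total.
Checking each against the rules leaves 6 sequences.
Count = 6.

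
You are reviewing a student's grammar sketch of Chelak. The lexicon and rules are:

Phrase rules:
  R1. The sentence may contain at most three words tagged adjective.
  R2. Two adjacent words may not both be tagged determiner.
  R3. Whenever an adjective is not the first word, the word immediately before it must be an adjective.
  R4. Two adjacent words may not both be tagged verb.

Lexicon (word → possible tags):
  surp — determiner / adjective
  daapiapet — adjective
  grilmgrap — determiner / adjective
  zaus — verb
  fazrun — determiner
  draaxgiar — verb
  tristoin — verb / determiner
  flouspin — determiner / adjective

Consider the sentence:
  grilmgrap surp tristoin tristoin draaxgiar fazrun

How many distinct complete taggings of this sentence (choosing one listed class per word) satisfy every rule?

Candidates per position — 1:grilmgrap {determiner,adjective}; 2:surp {determiner,adjective}; 3:tristoin {verb,determiner}; 4:tristoin {verb,determiner}; 5:draaxgiar {verb}; 6:fazrun {determiner}.
There are 16 candidate sequences in total.
The sequences that satisfy every rule: adjective determiner verb determiner verb determiner; adjective adjective verb determiner verb determiner.
Count = 2.

2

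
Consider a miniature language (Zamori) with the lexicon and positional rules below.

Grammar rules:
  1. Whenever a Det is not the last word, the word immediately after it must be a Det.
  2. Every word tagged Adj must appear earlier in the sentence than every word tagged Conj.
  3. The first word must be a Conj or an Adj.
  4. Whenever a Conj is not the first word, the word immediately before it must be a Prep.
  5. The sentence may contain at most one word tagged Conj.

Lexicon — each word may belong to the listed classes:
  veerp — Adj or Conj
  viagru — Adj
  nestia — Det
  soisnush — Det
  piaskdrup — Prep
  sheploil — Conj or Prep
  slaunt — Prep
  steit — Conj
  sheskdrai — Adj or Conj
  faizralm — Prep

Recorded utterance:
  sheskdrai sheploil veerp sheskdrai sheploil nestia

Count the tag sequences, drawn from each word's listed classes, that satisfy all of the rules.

1

Candidates per position — 1:sheskdrai {Adj,Conj}; 2:sheploil {Conj,Prep}; 3:veerp {Adj,Conj}; 4:sheskdrai {Adj,Conj}; 5:sheploil {Conj,Prep}; 6:nestia {Det}.
There are 32 candidate sequences in total.
The sequences that satisfy every rule: Adj Prep Adj Adj Prep Det.
Count = 1.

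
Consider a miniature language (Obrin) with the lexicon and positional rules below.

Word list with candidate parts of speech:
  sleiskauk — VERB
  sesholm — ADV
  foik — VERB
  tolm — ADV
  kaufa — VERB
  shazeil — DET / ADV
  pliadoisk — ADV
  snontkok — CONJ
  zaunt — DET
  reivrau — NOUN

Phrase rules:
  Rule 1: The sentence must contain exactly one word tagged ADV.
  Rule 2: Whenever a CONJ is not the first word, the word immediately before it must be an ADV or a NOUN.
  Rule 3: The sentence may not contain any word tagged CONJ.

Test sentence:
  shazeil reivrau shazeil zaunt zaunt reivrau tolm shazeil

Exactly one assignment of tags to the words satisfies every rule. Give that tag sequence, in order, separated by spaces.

DET NOUN DET DET DET NOUN ADV DET

Candidates per position — 1:shazeil {DET,ADV}; 2:reivrau {NOUN}; 3:shazeil {DET,ADV}; 4:zaunt {DET}; 5:zaunt {DET}; 6:reivrau {NOUN}; 7:tolm {ADV}; 8:shazeil {DET,ADV}.
Position 1: tagging it ADV would leave rule 1 unsatisfiable, so it must be DET.
Position 3: tagging it ADV would leave rule 1 unsatisfiable, so it must be DET.
Position 8: tagging it ADV would leave rule 1 unsatisfiable, so it must be DET.
So the tagging must be: DET NOUN DET DET DET NOUN ADV DET.
Checking: rule 1 holds; rule 2 holds; rule 3 holds.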